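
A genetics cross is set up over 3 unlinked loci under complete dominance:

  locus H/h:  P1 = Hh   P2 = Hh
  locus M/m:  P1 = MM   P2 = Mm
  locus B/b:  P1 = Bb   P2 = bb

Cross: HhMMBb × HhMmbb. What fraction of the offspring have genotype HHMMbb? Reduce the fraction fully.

P(HHMMbb) = 1/16

HhMMBb gametes: HMB×2, HMb×2, hMB×2, hMb×2
HhMmbb gametes: HMb×2, Hmb×2, hMb×2, hmb×2
HhMMBb×HhMmbb grid (8·8=64): HHMMBb=4 HHMMbb=4 HHMmBb=4 HHMmbb=4 HhMMBb=8 HhMMbb=8 HhMmBb=8 HhMmbb=8 hhMMBb=4 hhMMbb=4 hhMmBb=4 hhMmbb=4
HHMMbb hits 4/64; gcd=4; 4÷4/64÷4 = 1/16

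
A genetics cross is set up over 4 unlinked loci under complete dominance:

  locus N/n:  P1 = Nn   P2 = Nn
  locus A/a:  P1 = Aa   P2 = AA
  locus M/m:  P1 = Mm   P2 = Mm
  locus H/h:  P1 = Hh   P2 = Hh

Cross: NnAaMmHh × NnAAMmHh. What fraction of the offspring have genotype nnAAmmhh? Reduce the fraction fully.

NnAaMmHh gametes: NAMH×1, NAMh×1, NAmH×1, NAmh×1, NaMH×1, NaMh×1, NamH×1, Namh×1, nAMH×1, nAMh×1, nAmH×1, nAmh×1, naMH×1, naMh×1, namH×1, namh×1
NnAAMmHh gametes: NAMH×2, NAMh×2, NAmH×2, NAmh×2, nAMH×2, nAMh×2, nAmH×2, nAmh×2
NnAaMmHh×NnAAMmHh grid (16·16=256): NNAAMMHH=2 NNAAMMHh=4 NNAAMMhh=2 NNAAMmHH=4 NNAAMmHh=8 NNAAMmhh=4 NNAAmmHH=2 NNAAmmHh=4 NNAAmmhh=2 NNAaMMHH=2 NNAaMMHh=4 NNAaMMhh=2 NNAaMmHH=4 NNAaMmHh=8 NNAaMmhh=4 NNAammHH=2 NNAammHh=4 NNAammhh=2 NnAAMMHH=4 NnAAMMHh=8 NnAAMMhh=4 NnAAMmHH=8 NnAAMmHh=16 NnAAMmhh=8 NnAAmmHH=4 NnAAmmHh=8 NnAAmmhh=4 NnAaMMHH=4 NnAaMMHh=8 NnAaMMhh=4 NnAaMmHH=8 NnAaMmHh=16 NnAaMmhh=8 NnAammHH=4 NnAammHh=8 NnAammhh=4 nnAAMMHH=2 nnAAMMHh=4 nnAAMMhh=2 nnAAMmHH=4 nnAAMmHh=8 nnAAMmhh=4 nnAAmmHH=2 nnAAmmHh=4 nnAAmmhh=2 nnAaMMHH=2 nnAaMMHh=4 nnAaMMhh=2 nnAaMmHH=4 nnAaMmHh=8 nnAaMmhh=4 nnAammHH=2 nnAammHh=4 nnAammhh=2
nnAAmmhh hits 2/256; gcd=2; 2÷2/256÷2 = 1/128

P(nnAAmmhh) = 1/128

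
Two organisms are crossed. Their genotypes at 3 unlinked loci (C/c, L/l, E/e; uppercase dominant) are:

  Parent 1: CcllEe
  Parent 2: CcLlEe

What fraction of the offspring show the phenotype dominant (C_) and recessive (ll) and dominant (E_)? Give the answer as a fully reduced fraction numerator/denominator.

CcllEe gametes: ClE×2, Cle×2, clE×2, cle×2
CcLlEe gametes: CLE×1, CLe×1, ClE×1, Cle×1, cLE×1, cLe×1, clE×1, cle×1
CcllEe×CcLlEe grid (8·8=64): CCLlEE=2 CCLlEe=4 CCLlee=2 CCllEE=2 CCllEe=4 CCllee=2 CcLlEE=4 CcLlEe=8 CcLlee=4 CcllEE=4 CcllEe=8 Ccllee=4 ccLlEE=2 ccLlEe=4 ccLlee=2 ccllEE=2 ccllEe=4 ccllee=2
C_ ll E_ hits 18/64; gcd=2; 18÷2/64÷2 = 9/32

P(C_ ll E_) = 9/32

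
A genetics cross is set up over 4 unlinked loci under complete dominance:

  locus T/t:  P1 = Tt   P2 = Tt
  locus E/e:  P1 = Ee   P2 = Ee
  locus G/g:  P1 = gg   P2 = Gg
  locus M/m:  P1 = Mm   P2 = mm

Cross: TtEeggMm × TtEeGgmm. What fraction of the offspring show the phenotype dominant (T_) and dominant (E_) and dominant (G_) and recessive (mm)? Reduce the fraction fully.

TtEeggMm gametes: TEgM×2, TEgm×2, TegM×2, Tegm×2, tEgM×2, tEgm×2, tegM×2, tegm×2
TtEeGgmm gametes: TEGm×2, TEgm×2, TeGm×2, Tegm×2, tEGm×2, tEgm×2, teGm×2, tegm×2
TtEeggMm×TtEeGgmm grid (16·16=256): TTEEGgMm=4 TTEEGgmm=4 TTEEggMm=4 TTEEggmm=4 TTEeGgMm=8 TTEeGgmm=8 TTEeggMm=8 TTEeggmm=8 TTeeGgMm=4 TTeeGgmm=4 TTeeggMm=4 TTeeggmm=4 TtEEGgMm=8 TtEEGgmm=8 TtEEggMm=8 TtEEggmm=8 TtEeGgMm=16 TtEeGgmm=16 TtEeggMm=16 TtEeggmm=16 TteeGgMm=8 TteeGgmm=8 TteeggMm=8 Tteeggmm=8 ttEEGgMm=4 ttEEGgmm=4 ttEEggMm=4 ttEEggmm=4 ttEeGgMm=8 ttEeGgmm=8 ttEeggMm=8 ttEeggmm=8 tteeGgMm=4 tteeGgmm=4 tteeggMm=4 tteeggmm=4
T_ E_ G_ mm hits 36/256; gcd=4; 36÷4/256÷4 = 9/64

P(T_ E_ G_ mm) = 9/64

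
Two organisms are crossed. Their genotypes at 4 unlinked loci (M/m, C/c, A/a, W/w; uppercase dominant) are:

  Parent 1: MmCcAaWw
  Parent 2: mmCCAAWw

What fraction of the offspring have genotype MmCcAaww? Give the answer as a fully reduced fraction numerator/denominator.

MmCcAaWw gametes: MCAW×1, MCAw×1, MCaW×1, MCaw×1, McAW×1, McAw×1, McaW×1, Mcaw×1, mCAW×1, mCAw×1, mCaW×1, mCaw×1, mcAW×1, mcAw×1, mcaW×1, mcaw×1
mmCCAAWw gametes: mCAW×8, mCAw×8
MmCcAaWw×mmCCAAWw grid (16·16=256): MmCCAAWW=8 MmCCAAWw=16 MmCCAAww=8 MmCCAaWW=8 MmCCAaWw=16 MmCCAaww=8 MmCcAAWW=8 MmCcAAWw=16 MmCcAAww=8 MmCcAaWW=8 MmCcAaWw=16 MmCcAaww=8 mmCCAAWW=8 mmCCAAWw=16 mmCCAAww=8 mmCCAaWW=8 mmCCAaWw=16 mmCCAaww=8 mmCcAAWW=8 mmCcAAWw=16 mmCcAAww=8 mmCcAaWW=8 mmCcAaWw=16 mmCcAaww=8
MmCcAaww hits 8/256; gcd=8; 8÷8/256÷8 = 1/32

P(MmCcAaww) = 1/32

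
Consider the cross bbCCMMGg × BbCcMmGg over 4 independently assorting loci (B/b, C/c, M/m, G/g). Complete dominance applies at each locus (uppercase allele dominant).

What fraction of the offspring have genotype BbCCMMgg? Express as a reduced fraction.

P(BbCCMMgg) = 1/32

bbCCMMGg gametes: bCMG×8, bCMg×8
BbCcMmGg gametes: BCMG×1, BCMg×1, BCmG×1, BCmg×1, BcMG×1, BcMg×1, BcmG×1, Bcmg×1, bCMG×1, bCMg×1, bCmG×1, bCmg×1, bcMG×1, bcMg×1, bcmG×1, bcmg×1
bbCCMMGg×BbCcMmGg grid (16·16=256): BbCCMMGG=8 BbCCMMGg=16 BbCCMMgg=8 BbCCMmGG=8 BbCCMmGg=16 BbCCMmgg=8 BbCcMMGG=8 BbCcMMGg=16 BbCcMMgg=8 BbCcMmGG=8 BbCcMmGg=16 BbCcMmgg=8 bbCCMMGG=8 bbCCMMGg=16 bbCCMMgg=8 bbCCMmGG=8 bbCCMmGg=16 bbCCMmgg=8 bbCcMMGG=8 bbCcMMGg=16 bbCcMMgg=8 bbCcMmGG=8 bbCcMmGg=16 bbCcMmgg=8
BbCCMMgg hits 8/256; gcd=8; 8÷8/256÷8 = 1/32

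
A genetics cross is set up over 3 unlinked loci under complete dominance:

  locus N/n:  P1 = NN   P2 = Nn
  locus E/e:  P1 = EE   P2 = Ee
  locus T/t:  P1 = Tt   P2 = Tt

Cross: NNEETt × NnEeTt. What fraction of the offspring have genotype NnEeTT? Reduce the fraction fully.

P(NnEeTT) = 1/16

NNEETt gametes: NET×4, NEt×4
NnEeTt gametes: NET×1, NEt×1, NeT×1, Net×1, nET×1, nEt×1, neT×1, net×1
NNEETt×NnEeTt grid (8·8=64): NNEETT=4 NNEETt=8 NNEEtt=4 NNEeTT=4 NNEeTt=8 NNEett=4 NnEETT=4 NnEETt=8 NnEEtt=4 NnEeTT=4 NnEeTt=8 NnEett=4
NnEeTT hits 4/64; gcd=4; 4÷4/64÷4 = 1/16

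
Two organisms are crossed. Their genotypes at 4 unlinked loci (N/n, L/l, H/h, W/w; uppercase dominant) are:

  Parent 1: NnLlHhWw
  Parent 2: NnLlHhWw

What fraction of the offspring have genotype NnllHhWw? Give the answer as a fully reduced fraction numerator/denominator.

P(NnllHhWw) = 1/32

NnLlHhWw gametes: NLHW×1, NLHw×1, NLhW×1, NLhw×1, NlHW×1, NlHw×1, NlhW×1, Nlhw×1, nLHW×1, nLHw×1, nLhW×1, nLhw×1, nlHW×1, nlHw×1, nlhW×1, nlhw×1
NnLlHhWw gametes: NLHW×1, NLHw×1, NLhW×1, NLhw×1, NlHW×1, NlHw×1, NlhW×1, Nlhw×1, nLHW×1, nLHw×1, nLhW×1, nLhw×1, nlHW×1, nlHw×1, nlhW×1, nlhw×1
NnLlHhWw×NnLlHhWw grid (16·16=256): NNLLHHWW=1 NNLLHHWw=2 NNLLHHww=1 NNLLHhWW=2 NNLLHhWw=4 NNLLHhww=2 NNLLhhWW=1 NNLLhhWw=2 NNLLhhww=1 NNLlHHWW=2 NNLlHHWw=4 NNLlHHww=2 NNLlHhWW=4 NNLlHhWw=8 NNLlHhww=4 NNLlhhWW=2 NNLlhhWw=4 NNLlhhww=2 NNllHHWW=1 NNllHHWw=2 NNllHHww=1 NNllHhWW=2 NNllHhWw=4 NNllHhww=2 NNllhhWW=1 NNllhhWw=2 NNllhhww=1 NnLLHHWW=2 NnLLHHWw=4 NnLLHHww=2 NnLLHhWW=4 NnLLHhWw=8 NnLLHhww=4 NnLLhhWW=2 NnLLhhWw=4 NnLLhhww=2 NnLlHHWW=4 NnLlHHWw=8 NnLlHHww=4 NnLlHhWW=8 NnLlHhWw=16 NnLlHhww=8 NnLlhhWW=4 NnLlhhWw=8 NnLlhhww=4 NnllHHWW=2 NnllHHWw=4 NnllHHww=2 NnllHhWW=4 NnllHhWw=8 NnllHhww=4 NnllhhWW=2 NnllhhWw=4 Nnllhhww=2 nnLLHHWW=1 nnLLHHWw=2 nnLLHHww=1 nnLLHhWW=2 nnLLHhWw=4 nnLLHhww=2 nnLLhhWW=1 nnLLhhWw=2 nnLLhhww=1 nnLlHHWW=2 nnLlHHWw=4 nnLlHHww=2 nnLlHhWW=4 nnLlHhWw=8 nnLlHhww=4 nnLlhhWW=2 nnLlhhWw=4 nnLlhhww=2 nnllHHWW=1 nnllHHWw=2 nnllHHww=1 nnllHhWW=2 nnllHhWw=4 nnllHhww=2 nnllhhWW=1 nnllhhWw=2 nnllhhww=1
NnllHhWw hits 8/256; gcd=8; 8÷8/256÷8 = 1/32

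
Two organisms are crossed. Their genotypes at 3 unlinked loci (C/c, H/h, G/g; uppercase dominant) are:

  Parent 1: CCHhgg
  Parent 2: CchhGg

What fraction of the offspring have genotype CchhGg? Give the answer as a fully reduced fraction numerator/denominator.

P(CchhGg) = 1/8

CCHhgg gametes: CHg×4, Chg×4
CchhGg gametes: ChG×2, Chg×2, chG×2, chg×2
CCHhgg×CchhGg grid (8·8=64): CCHhGg=8 CCHhgg=8 CChhGg=8 CChhgg=8 CcHhGg=8 CcHhgg=8 CchhGg=8 Cchhgg=8
CchhGg hits 8/64; gcd=8; 8÷8/64÷8 = 1/8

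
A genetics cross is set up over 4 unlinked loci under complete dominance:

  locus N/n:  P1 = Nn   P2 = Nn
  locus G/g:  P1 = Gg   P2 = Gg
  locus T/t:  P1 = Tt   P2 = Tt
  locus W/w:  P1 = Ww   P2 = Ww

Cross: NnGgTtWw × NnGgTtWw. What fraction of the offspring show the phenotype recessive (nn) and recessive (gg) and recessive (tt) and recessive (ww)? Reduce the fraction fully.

NnGgTtWw gametes: NGTW×1, NGTw×1, NGtW×1, NGtw×1, NgTW×1, NgTw×1, NgtW×1, Ngtw×1, nGTW×1, nGTw×1, nGtW×1, nGtw×1, ngTW×1, ngTw×1, ngtW×1, ngtw×1
NnGgTtWw gametes: NGTW×1, NGTw×1, NGtW×1, NGtw×1, NgTW×1, NgTw×1, NgtW×1, Ngtw×1, nGTW×1, nGTw×1, nGtW×1, nGtw×1, ngTW×1, ngTw×1, ngtW×1, ngtw×1
NnGgTtWw×NnGgTtWw grid (16·16=256): NNGGTTWW=1 NNGGTTWw=2 NNGGTTww=1 NNGGTtWW=2 NNGGTtWw=4 NNGGTtww=2 NNGGttWW=1 NNGGttWw=2 NNGGttww=1 NNGgTTWW=2 NNGgTTWw=4 NNGgTTww=2 NNGgTtWW=4 NNGgTtWw=8 NNGgTtww=4 NNGgttWW=2 NNGgttWw=4 NNGgttww=2 NNggTTWW=1 NNggTTWw=2 NNggTTww=1 NNggTtWW=2 NNggTtWw=4 NNggTtww=2 NNggttWW=1 NNggttWw=2 NNggttww=1 NnGGTTWW=2 NnGGTTWw=4 NnGGTTww=2 NnGGTtWW=4 NnGGTtWw=8 NnGGTtww=4 NnGGttWW=2 NnGGttWw=4 NnGGttww=2 NnGgTTWW=4 NnGgTTWw=8 NnGgTTww=4 NnGgTtWW=8 NnGgTtWw=16 NnGgTtww=8 NnGgttWW=4 NnGgttWw=8 NnGgttww=4 NnggTTWW=2 NnggTTWw=4 NnggTTww=2 NnggTtWW=4 NnggTtWw=8 NnggTtww=4 NnggttWW=2 NnggttWw=4 Nnggttww=2 nnGGTTWW=1 nnGGTTWw=2 nnGGTTww=1 nnGGTtWW=2 nnGGTtWw=4 nnGGTtww=2 nnGGttWW=1 nnGGttWw=2 nnGGttww=1 nnGgTTWW=2 nnGgTTWw=4 nnGgTTww=2 nnGgTtWW=4 nnGgTtWw=8 nnGgTtww=4 nnGgttWW=2 nnGgttWw=4 nnGgttww=2 nnggTTWW=1 nnggTTWw=2 nnggTTww=1 nnggTtWW=2 nnggTtWw=4 nnggTtww=2 nnggttWW=1 nnggttWw=2 nnggttww=1
nn gg tt ww hits 1/256; gcd=1; 1÷1/256÷1 = 1/256

P(nn gg tt ww) = 1/256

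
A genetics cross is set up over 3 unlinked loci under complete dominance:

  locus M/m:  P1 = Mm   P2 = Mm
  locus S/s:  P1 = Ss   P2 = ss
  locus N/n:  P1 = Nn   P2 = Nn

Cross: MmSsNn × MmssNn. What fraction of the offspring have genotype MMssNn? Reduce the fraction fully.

MmSsNn gametes: MSN×1, MSn×1, MsN×1, Msn×1, mSN×1, mSn×1, msN×1, msn×1
MmssNn gametes: MsN×2, Msn×2, msN×2, msn×2
MmSsNn×MmssNn grid (8·8=64): MMSsNN=2 MMSsNn=4 MMSsnn=2 MMssNN=2 MMssNn=4 MMssnn=2 MmSsNN=4 MmSsNn=8 MmSsnn=4 MmssNN=4 MmssNn=8 Mmssnn=4 mmSsNN=2 mmSsNn=4 mmSsnn=2 mmssNN=2 mmssNn=4 mmssnn=2
MMssNn hits 4/64; gcd=4; 4÷4/64÷4 = 1/16

P(MMssNn) = 1/16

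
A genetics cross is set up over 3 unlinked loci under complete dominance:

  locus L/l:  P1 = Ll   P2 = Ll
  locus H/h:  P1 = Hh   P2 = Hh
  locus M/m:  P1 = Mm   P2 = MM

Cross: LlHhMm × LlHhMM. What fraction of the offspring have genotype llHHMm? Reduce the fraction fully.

P(llHHMm) = 1/32

LlHhMm gametes: LHM×1, LHm×1, LhM×1, Lhm×1, lHM×1, lHm×1, lhM×1, lhm×1
LlHhMM gametes: LHM×2, LhM×2, lHM×2, lhM×2
LlHhMm×LlHhMM grid (8·8=64): LLHHMM=2 LLHHMm=2 LLHhMM=4 LLHhMm=4 LLhhMM=2 LLhhMm=2 LlHHMM=4 LlHHMm=4 LlHhMM=8 LlHhMm=8 LlhhMM=4 LlhhMm=4 llHHMM=2 llHHMm=2 llHhMM=4 llHhMm=4 llhhMM=2 llhhMm=2
llHHMm hits 2/64; gcd=2; 2÷2/64÷2 = 1/32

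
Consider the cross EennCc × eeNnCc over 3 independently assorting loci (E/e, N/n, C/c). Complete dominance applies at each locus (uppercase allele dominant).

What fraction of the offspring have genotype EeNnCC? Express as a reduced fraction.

P(EeNnCC) = 1/16

EennCc gametes: EnC×2, Enc×2, enC×2, enc×2
eeNnCc gametes: eNC×2, eNc×2, enC×2, enc×2
EennCc×eeNnCc grid (8·8=64): EeNnCC=4 EeNnCc=8 EeNncc=4 EennCC=4 EennCc=8 Eenncc=4 eeNnCC=4 eeNnCc=8 eeNncc=4 eennCC=4 eennCc=8 eenncc=4
EeNnCC hits 4/64; gcd=4; 4÷4/64÷4 = 1/16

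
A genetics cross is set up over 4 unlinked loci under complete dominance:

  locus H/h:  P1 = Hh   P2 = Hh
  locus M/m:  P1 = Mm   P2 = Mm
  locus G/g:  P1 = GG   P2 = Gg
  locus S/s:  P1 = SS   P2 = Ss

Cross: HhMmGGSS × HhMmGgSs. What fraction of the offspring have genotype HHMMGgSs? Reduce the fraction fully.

P(HHMMGgSs) = 1/64

HhMmGGSS gametes: HMGS×4, HmGS×4, hMGS×4, hmGS×4
HhMmGgSs gametes: HMGS×1, HMGs×1, HMgS×1, HMgs×1, HmGS×1, HmGs×1, HmgS×1, Hmgs×1, hMGS×1, hMGs×1, hMgS×1, hMgs×1, hmGS×1, hmGs×1, hmgS×1, hmgs×1
HhMmGGSS×HhMmGgSs grid (16·16=256): HHMMGGSS=4 HHMMGGSs=4 HHMMGgSS=4 HHMMGgSs=4 HHMmGGSS=8 HHMmGGSs=8 HHMmGgSS=8 HHMmGgSs=8 HHmmGGSS=4 HHmmGGSs=4 HHmmGgSS=4 HHmmGgSs=4 HhMMGGSS=8 HhMMGGSs=8 HhMMGgSS=8 HhMMGgSs=8 HhMmGGSS=16 HhMmGGSs=16 HhMmGgSS=16 HhMmGgSs=16 HhmmGGSS=8 HhmmGGSs=8 HhmmGgSS=8 HhmmGgSs=8 hhMMGGSS=4 hhMMGGSs=4 hhMMGgSS=4 hhMMGgSs=4 hhMmGGSS=8 hhMmGGSs=8 hhMmGgSS=8 hhMmGgSs=8 hhmmGGSS=4 hhmmGGSs=4 hhmmGgSS=4 hhmmGgSs=4
HHMMGgSs hits 4/256; gcd=4; 4÷4/256÷4 = 1/64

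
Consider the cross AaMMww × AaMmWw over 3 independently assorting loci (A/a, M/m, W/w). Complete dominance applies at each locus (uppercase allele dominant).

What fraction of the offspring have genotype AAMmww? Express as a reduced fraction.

AaMMww gametes: AMw×4, aMw×4
AaMmWw gametes: AMW×1, AMw×1, AmW×1, Amw×1, aMW×1, aMw×1, amW×1, amw×1
AaMMww×AaMmWw grid (8·8=64): AAMMWw=4 AAMMww=4 AAMmWw=4 AAMmww=4 AaMMWw=8 AaMMww=8 AaMmWw=8 AaMmww=8 aaMMWw=4 aaMMww=4 aaMmWw=4 aaMmww=4
AAMmww hits 4/64; gcd=4; 4÷4/64÷4 = 1/16

P(AAMmww) = 1/16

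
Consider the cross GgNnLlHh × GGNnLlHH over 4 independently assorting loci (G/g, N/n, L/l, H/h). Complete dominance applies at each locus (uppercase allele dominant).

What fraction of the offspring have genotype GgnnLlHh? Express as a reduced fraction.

GgNnLlHh gametes: GNLH×1, GNLh×1, GNlH×1, GNlh×1, GnLH×1, GnLh×1, GnlH×1, Gnlh×1, gNLH×1, gNLh×1, gNlH×1, gNlh×1, gnLH×1, gnLh×1, gnlH×1, gnlh×1
GGNnLlHH gametes: GNLH×4, GNlH×4, GnLH×4, GnlH×4
GgNnLlHh×GGNnLlHH grid (16·16=256): GGNNLLHH=4 GGNNLLHh=4 GGNNLlHH=8 GGNNLlHh=8 GGNNllHH=4 GGNNllHh=4 GGNnLLHH=8 GGNnLLHh=8 GGNnLlHH=16 GGNnLlHh=16 GGNnllHH=8 GGNnllHh=8 GGnnLLHH=4 GGnnLLHh=4 GGnnLlHH=8 GGnnLlHh=8 GGnnllHH=4 GGnnllHh=4 GgNNLLHH=4 GgNNLLHh=4 GgNNLlHH=8 GgNNLlHh=8 GgNNllHH=4 GgNNllHh=4 GgNnLLHH=8 GgNnLLHh=8 GgNnLlHH=16 GgNnLlHh=16 GgNnllHH=8 GgNnllHh=8 GgnnLLHH=4 GgnnLLHh=4 GgnnLlHH=8 GgnnLlHh=8 GgnnllHH=4 GgnnllHh=4
GgnnLlHh hits 8/256; gcd=8; 8÷8/256÷8 = 1/32

P(GgnnLlHh) = 1/32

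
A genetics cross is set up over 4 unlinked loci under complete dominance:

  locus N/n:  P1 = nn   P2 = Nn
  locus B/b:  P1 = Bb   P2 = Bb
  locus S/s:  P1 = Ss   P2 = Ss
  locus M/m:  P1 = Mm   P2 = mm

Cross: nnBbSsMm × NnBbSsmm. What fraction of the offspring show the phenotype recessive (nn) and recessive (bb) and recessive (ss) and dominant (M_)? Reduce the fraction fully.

nnBbSsMm gametes: nBSM×2, nBSm×2, nBsM×2, nBsm×2, nbSM×2, nbSm×2, nbsM×2, nbsm×2
NnBbSsmm gametes: NBSm×2, NBsm×2, NbSm×2, Nbsm×2, nBSm×2, nBsm×2, nbSm×2, nbsm×2
nnBbSsMm×NnBbSsmm grid (16·16=256): NnBBSSMm=4 NnBBSSmm=4 NnBBSsMm=8 NnBBSsmm=8 NnBBssMm=4 NnBBssmm=4 NnBbSSMm=8 NnBbSSmm=8 NnBbSsMm=16 NnBbSsmm=16 NnBbssMm=8 NnBbssmm=8 NnbbSSMm=4 NnbbSSmm=4 NnbbSsMm=8 NnbbSsmm=8 NnbbssMm=4 Nnbbssmm=4 nnBBSSMm=4 nnBBSSmm=4 nnBBSsMm=8 nnBBSsmm=8 nnBBssMm=4 nnBBssmm=4 nnBbSSMm=8 nnBbSSmm=8 nnBbSsMm=16 nnBbSsmm=16 nnBbssMm=8 nnBbssmm=8 nnbbSSMm=4 nnbbSSmm=4 nnbbSsMm=8 nnbbSsmm=8 nnbbssMm=4 nnbbssmm=4
nn bb ss M_ hits 4/256; gcd=4; 4÷4/256÷4 = 1/64

P(nn bb ss M_) = 1/64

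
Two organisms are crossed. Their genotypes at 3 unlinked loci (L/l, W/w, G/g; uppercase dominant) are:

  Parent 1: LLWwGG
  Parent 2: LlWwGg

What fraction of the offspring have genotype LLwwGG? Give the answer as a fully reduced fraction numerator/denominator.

LLWwGG gametes: LWG×4, LwG×4
LlWwGg gametes: LWG×1, LWg×1, LwG×1, Lwg×1, lWG×1, lWg×1, lwG×1, lwg×1
LLWwGG×LlWwGg grid (8·8=64): LLWWGG=4 LLWWGg=4 LLWwGG=8 LLWwGg=8 LLwwGG=4 LLwwGg=4 LlWWGG=4 LlWWGg=4 LlWwGG=8 LlWwGg=8 LlwwGG=4 LlwwGg=4
LLwwGG hits 4/64; gcd=4; 4÷4/64÷4 = 1/16

P(LLwwGG) = 1/16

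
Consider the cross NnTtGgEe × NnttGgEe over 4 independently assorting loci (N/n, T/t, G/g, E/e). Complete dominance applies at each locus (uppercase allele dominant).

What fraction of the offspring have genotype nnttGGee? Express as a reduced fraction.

P(nnttGGee) = 1/128

NnTtGgEe gametes: NTGE×1, NTGe×1, NTgE×1, NTge×1, NtGE×1, NtGe×1, NtgE×1, Ntge×1, nTGE×1, nTGe×1, nTgE×1, nTge×1, ntGE×1, ntGe×1, ntgE×1, ntge×1
NnttGgEe gametes: NtGE×2, NtGe×2, NtgE×2, Ntge×2, ntGE×2, ntGe×2, ntgE×2, ntge×2
NnTtGgEe×NnttGgEe grid (16·16=256): NNTtGGEE=2 NNTtGGEe=4 NNTtGGee=2 NNTtGgEE=4 NNTtGgEe=8 NNTtGgee=4 NNTtggEE=2 NNTtggEe=4 NNTtggee=2 NNttGGEE=2 NNttGGEe=4 NNttGGee=2 NNttGgEE=4 NNttGgEe=8 NNttGgee=4 NNttggEE=2 NNttggEe=4 NNttggee=2 NnTtGGEE=4 NnTtGGEe=8 NnTtGGee=4 NnTtGgEE=8 NnTtGgEe=16 NnTtGgee=8 NnTtggEE=4 NnTtggEe=8 NnTtggee=4 NnttGGEE=4 NnttGGEe=8 NnttGGee=4 NnttGgEE=8 NnttGgEe=16 NnttGgee=8 NnttggEE=4 NnttggEe=8 Nnttggee=4 nnTtGGEE=2 nnTtGGEe=4 nnTtGGee=2 nnTtGgEE=4 nnTtGgEe=8 nnTtGgee=4 nnTtggEE=2 nnTtggEe=4 nnTtggee=2 nnttGGEE=2 nnttGGEe=4 nnttGGee=2 nnttGgEE=4 nnttGgEe=8 nnttGgee=4 nnttggEE=2 nnttggEe=4 nnttggee=2
nnttGGee hits 2/256; gcd=2; 2÷2/256÷2 = 1/128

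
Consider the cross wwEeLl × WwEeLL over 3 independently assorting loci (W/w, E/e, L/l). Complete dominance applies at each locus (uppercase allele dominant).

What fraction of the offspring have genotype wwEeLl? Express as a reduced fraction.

wwEeLl gametes: wEL×2, wEl×2, weL×2, wel×2
WwEeLL gametes: WEL×2, WeL×2, wEL×2, weL×2
wwEeLl×WwEeLL grid (8·8=64): WwEELL=4 WwEELl=4 WwEeLL=8 WwEeLl=8 WweeLL=4 WweeLl=4 wwEELL=4 wwEELl=4 wwEeLL=8 wwEeLl=8 wweeLL=4 wweeLl=4
wwEeLl hits 8/64; gcd=8; 8÷8/64÷8 = 1/8

P(wwEeLl) = 1/8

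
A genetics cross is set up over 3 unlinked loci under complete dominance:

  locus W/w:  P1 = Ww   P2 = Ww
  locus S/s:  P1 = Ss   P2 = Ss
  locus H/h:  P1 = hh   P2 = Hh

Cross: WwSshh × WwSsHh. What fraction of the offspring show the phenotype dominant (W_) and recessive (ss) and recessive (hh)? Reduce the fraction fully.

WwSshh gametes: WSh×2, Wsh×2, wSh×2, wsh×2
WwSsHh gametes: WSH×1, WSh×1, WsH×1, Wsh×1, wSH×1, wSh×1, wsH×1, wsh×1
WwSshh×WwSsHh grid (8·8=64): WWSSHh=2 WWSShh=2 WWSsHh=4 WWSshh=4 WWssHh=2 WWsshh=2 WwSSHh=4 WwSShh=4 WwSsHh=8 WwSshh=8 WwssHh=4 Wwsshh=4 wwSSHh=2 wwSShh=2 wwSsHh=4 wwSshh=4 wwssHh=2 wwsshh=2
W_ ss hh hits 6/64; gcd=2; 6÷2/64÷2 = 3/32

P(W_ ss hh) = 3/32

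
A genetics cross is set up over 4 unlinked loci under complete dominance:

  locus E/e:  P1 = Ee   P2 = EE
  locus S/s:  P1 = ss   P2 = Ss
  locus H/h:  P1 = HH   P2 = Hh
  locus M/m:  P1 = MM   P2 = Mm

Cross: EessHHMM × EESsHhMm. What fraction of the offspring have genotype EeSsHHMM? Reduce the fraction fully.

EessHHMM gametes: EsHM×8, esHM×8
EESsHhMm gametes: ESHM×2, ESHm×2, EShM×2, EShm×2, EsHM×2, EsHm×2, EshM×2, Eshm×2
EessHHMM×EESsHhMm grid (16·16=256): EESsHHMM=16 EESsHHMm=16 EESsHhMM=16 EESsHhMm=16 EEssHHMM=16 EEssHHMm=16 EEssHhMM=16 EEssHhMm=16 EeSsHHMM=16 EeSsHHMm=16 EeSsHhMM=16 EeSsHhMm=16 EessHHMM=16 EessHHMm=16 EessHhMM=16 EessHhMm=16
EeSsHHMM hits 16/256; gcd=16; 16÷16/256÷16 = 1/16

P(EeSsHHMM) = 1/16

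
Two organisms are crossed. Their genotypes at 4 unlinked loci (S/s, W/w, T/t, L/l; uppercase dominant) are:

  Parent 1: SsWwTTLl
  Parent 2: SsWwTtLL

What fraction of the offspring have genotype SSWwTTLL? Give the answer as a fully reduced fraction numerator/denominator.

P(SSWwTTLL) = 1/32

SsWwTTLl gametes: SWTL×2, SWTl×2, SwTL×2, SwTl×2, sWTL×2, sWTl×2, swTL×2, swTl×2
SsWwTtLL gametes: SWTL×2, SWtL×2, SwTL×2, SwtL×2, sWTL×2, sWtL×2, swTL×2, swtL×2
SsWwTTLl×SsWwTtLL grid (16·16=256): SSWWTTLL=4 SSWWTTLl=4 SSWWTtLL=4 SSWWTtLl=4 SSWwTTLL=8 SSWwTTLl=8 SSWwTtLL=8 SSWwTtLl=8 SSwwTTLL=4 SSwwTTLl=4 SSwwTtLL=4 SSwwTtLl=4 SsWWTTLL=8 SsWWTTLl=8 SsWWTtLL=8 SsWWTtLl=8 SsWwTTLL=16 SsWwTTLl=16 SsWwTtLL=16 SsWwTtLl=16 SswwTTLL=8 SswwTTLl=8 SswwTtLL=8 SswwTtLl=8 ssWWTTLL=4 ssWWTTLl=4 ssWWTtLL=4 ssWWTtLl=4 ssWwTTLL=8 ssWwTTLl=8 ssWwTtLL=8 ssWwTtLl=8 sswwTTLL=4 sswwTTLl=4 sswwTtLL=4 sswwTtLl=4
SSWwTTLL hits 8/256; gcd=8; 8÷8/256÷8 = 1/32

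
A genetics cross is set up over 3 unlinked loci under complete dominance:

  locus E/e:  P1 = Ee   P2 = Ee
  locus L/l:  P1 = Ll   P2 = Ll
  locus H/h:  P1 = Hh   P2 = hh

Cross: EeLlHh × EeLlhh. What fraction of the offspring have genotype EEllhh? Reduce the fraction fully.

EeLlHh gametes: ELH×1, ELh×1, ElH×1, Elh×1, eLH×1, eLh×1, elH×1, elh×1
EeLlhh gametes: ELh×2, Elh×2, eLh×2, elh×2
EeLlHh×EeLlhh grid (8·8=64): EELLHh=2 EELLhh=2 EELlHh=4 EELlhh=4 EEllHh=2 EEllhh=2 EeLLHh=4 EeLLhh=4 EeLlHh=8 EeLlhh=8 EellHh=4 Eellhh=4 eeLLHh=2 eeLLhh=2 eeLlHh=4 eeLlhh=4 eellHh=2 eellhh=2
EEllhh hits 2/64; gcd=2; 2÷2/64÷2 = 1/32

P(EEllhh) = 1/32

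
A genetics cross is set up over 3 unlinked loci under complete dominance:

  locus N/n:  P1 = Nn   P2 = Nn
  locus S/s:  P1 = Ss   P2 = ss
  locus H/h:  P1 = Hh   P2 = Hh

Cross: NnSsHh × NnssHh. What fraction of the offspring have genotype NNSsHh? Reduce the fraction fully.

NnSsHh gametes: NSH×1, NSh×1, NsH×1, Nsh×1, nSH×1, nSh×1, nsH×1, nsh×1
NnssHh gametes: NsH×2, Nsh×2, nsH×2, nsh×2
NnSsHh×NnssHh grid (8·8=64): NNSsHH=2 NNSsHh=4 NNSshh=2 NNssHH=2 NNssHh=4 NNsshh=2 NnSsHH=4 NnSsHh=8 NnSshh=4 NnssHH=4 NnssHh=8 Nnsshh=4 nnSsHH=2 nnSsHh=4 nnSshh=2 nnssHH=2 nnssHh=4 nnsshh=2
NNSsHh hits 4/64; gcd=4; 4÷4/64÷4 = 1/16

P(NNSsHh) = 1/16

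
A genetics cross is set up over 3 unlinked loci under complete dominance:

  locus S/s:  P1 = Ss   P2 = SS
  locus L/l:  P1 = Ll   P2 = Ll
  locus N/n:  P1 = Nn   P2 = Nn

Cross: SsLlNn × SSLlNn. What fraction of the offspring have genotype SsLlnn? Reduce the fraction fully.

SsLlNn gametes: SLN×1, SLn×1, SlN×1, Sln×1, sLN×1, sLn×1, slN×1, sln×1
SSLlNn gametes: SLN×2, SLn×2, SlN×2, Sln×2
SsLlNn×SSLlNn grid (8·8=64): SSLLNN=2 SSLLNn=4 SSLLnn=2 SSLlNN=4 SSLlNn=8 SSLlnn=4 SSllNN=2 SSllNn=4 SSllnn=2 SsLLNN=2 SsLLNn=4 SsLLnn=2 SsLlNN=4 SsLlNn=8 SsLlnn=4 SsllNN=2 SsllNn=4 Ssllnn=2
SsLlnn hits 4/64; gcd=4; 4÷4/64÷4 = 1/16

P(SsLlnn) = 1/16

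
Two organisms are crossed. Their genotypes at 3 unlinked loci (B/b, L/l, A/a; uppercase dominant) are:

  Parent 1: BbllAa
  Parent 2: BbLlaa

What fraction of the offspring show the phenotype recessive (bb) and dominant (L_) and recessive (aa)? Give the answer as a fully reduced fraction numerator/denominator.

BbllAa gametes: BlA×2, Bla×2, blA×2, bla×2
BbLlaa gametes: BLa×2, Bla×2, bLa×2, bla×2
BbllAa×BbLlaa grid (8·8=64): BBLlAa=4 BBLlaa=4 BBllAa=4 BBllaa=4 BbLlAa=8 BbLlaa=8 BbllAa=8 Bbllaa=8 bbLlAa=4 bbLlaa=4 bbllAa=4 bbllaa=4
bb L_ aa hits 4/64; gcd=4; 4÷4/64÷4 = 1/16

P(bb L_ aa) = 1/16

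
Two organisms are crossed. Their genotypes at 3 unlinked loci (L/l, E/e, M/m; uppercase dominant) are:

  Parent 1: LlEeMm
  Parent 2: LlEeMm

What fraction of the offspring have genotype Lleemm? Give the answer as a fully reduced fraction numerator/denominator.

P(Lleemm) = 1/32

LlEeMm gametes: LEM×1, LEm×1, LeM×1, Lem×1, lEM×1, lEm×1, leM×1, lem×1
LlEeMm gametes: LEM×1, LEm×1, LeM×1, Lem×1, lEM×1, lEm×1, leM×1, lem×1
LlEeMm×LlEeMm grid (8·8=64): LLEEMM=1 LLEEMm=2 LLEEmm=1 LLEeMM=2 LLEeMm=4 LLEemm=2 LLeeMM=1 LLeeMm=2 LLeemm=1 LlEEMM=2 LlEEMm=4 LlEEmm=2 LlEeMM=4 LlEeMm=8 LlEemm=4 LleeMM=2 LleeMm=4 Lleemm=2 llEEMM=1 llEEMm=2 llEEmm=1 llEeMM=2 llEeMm=4 llEemm=2 lleeMM=1 lleeMm=2 lleemm=1
Lleemm hits 2/64; gcd=2; 2÷2/64÷2 = 1/32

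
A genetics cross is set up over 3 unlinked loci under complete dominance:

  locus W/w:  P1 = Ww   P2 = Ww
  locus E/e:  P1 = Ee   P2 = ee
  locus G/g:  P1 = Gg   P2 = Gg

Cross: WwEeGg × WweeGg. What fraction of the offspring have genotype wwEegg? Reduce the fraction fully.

P(wwEegg) = 1/32

WwEeGg gametes: WEG×1, WEg×1, WeG×1, Weg×1, wEG×1, wEg×1, weG×1, weg×1
WweeGg gametes: WeG×2, Weg×2, weG×2, weg×2
WwEeGg×WweeGg grid (8·8=64): WWEeGG=2 WWEeGg=4 WWEegg=2 WWeeGG=2 WWeeGg=4 WWeegg=2 WwEeGG=4 WwEeGg=8 WwEegg=4 WweeGG=4 WweeGg=8 Wweegg=4 wwEeGG=2 wwEeGg=4 wwEegg=2 wweeGG=2 wweeGg=4 wweegg=2
wwEegg hits 2/64; gcd=2; 2÷2/64÷2 = 1/32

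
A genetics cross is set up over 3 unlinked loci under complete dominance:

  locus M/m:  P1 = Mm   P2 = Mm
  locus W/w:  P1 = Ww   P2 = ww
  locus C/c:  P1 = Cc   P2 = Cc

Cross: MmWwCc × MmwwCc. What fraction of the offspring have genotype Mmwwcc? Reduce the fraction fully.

P(Mmwwcc) = 1/16

MmWwCc gametes: MWC×1, MWc×1, MwC×1, Mwc×1, mWC×1, mWc×1, mwC×1, mwc×1
MmwwCc gametes: MwC×2, Mwc×2, mwC×2, mwc×2
MmWwCc×MmwwCc grid (8·8=64): MMWwCC=2 MMWwCc=4 MMWwcc=2 MMwwCC=2 MMwwCc=4 MMwwcc=2 MmWwCC=4 MmWwCc=8 MmWwcc=4 MmwwCC=4 MmwwCc=8 Mmwwcc=4 mmWwCC=2 mmWwCc=4 mmWwcc=2 mmwwCC=2 mmwwCc=4 mmwwcc=2
Mmwwcc hits 4/64; gcd=4; 4÷4/64÷4 = 1/16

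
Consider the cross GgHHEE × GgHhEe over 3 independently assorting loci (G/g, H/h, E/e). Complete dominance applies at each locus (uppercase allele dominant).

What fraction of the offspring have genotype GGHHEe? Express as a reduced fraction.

P(GGHHEe) = 1/16

GgHHEE gametes: GHE×4, gHE×4
GgHhEe gametes: GHE×1, GHe×1, GhE×1, Ghe×1, gHE×1, gHe×1, ghE×1, ghe×1
GgHHEE×GgHhEe grid (8·8=64): GGHHEE=4 GGHHEe=4 GGHhEE=4 GGHhEe=4 GgHHEE=8 GgHHEe=8 GgHhEE=8 GgHhEe=8 ggHHEE=4 ggHHEe=4 ggHhEE=4 ggHhEe=4
GGHHEe hits 4/64; gcd=4; 4÷4/64÷4 = 1/16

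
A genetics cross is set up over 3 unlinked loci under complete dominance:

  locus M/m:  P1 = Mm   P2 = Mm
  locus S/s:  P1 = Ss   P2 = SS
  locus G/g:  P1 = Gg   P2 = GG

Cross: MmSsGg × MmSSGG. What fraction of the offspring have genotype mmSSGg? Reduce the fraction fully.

MmSsGg gametes: MSG×1, MSg×1, MsG×1, Msg×1, mSG×1, mSg×1, msG×1, msg×1
MmSSGG gametes: MSG×4, mSG×4
MmSsGg×MmSSGG grid (8·8=64): MMSSGG=4 MMSSGg=4 MMSsGG=4 MMSsGg=4 MmSSGG=8 MmSSGg=8 MmSsGG=8 MmSsGg=8 mmSSGG=4 mmSSGg=4 mmSsGG=4 mmSsGg=4
mmSSGg hits 4/64; gcd=4; 4÷4/64÷4 = 1/16

P(mmSSGg) = 1/16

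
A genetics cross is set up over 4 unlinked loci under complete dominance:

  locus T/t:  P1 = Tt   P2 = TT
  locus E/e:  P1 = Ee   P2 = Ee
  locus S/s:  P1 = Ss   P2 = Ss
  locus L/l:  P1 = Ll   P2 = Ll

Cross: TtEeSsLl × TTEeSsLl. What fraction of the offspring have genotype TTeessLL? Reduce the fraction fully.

TtEeSsLl gametes: TESL×1, TESl×1, TEsL×1, TEsl×1, TeSL×1, TeSl×1, TesL×1, Tesl×1, tESL×1, tESl×1, tEsL×1, tEsl×1, teSL×1, teSl×1, tesL×1, tesl×1
TTEeSsLl gametes: TESL×2, TESl×2, TEsL×2, TEsl×2, TeSL×2, TeSl×2, TesL×2, Tesl×2
TtEeSsLl×TTEeSsLl grid (16·16=256): TTEESSLL=2 TTEESSLl=4 TTEESSll=2 TTEESsLL=4 TTEESsLl=8 TTEESsll=4 TTEEssLL=2 TTEEssLl=4 TTEEssll=2 TTEeSSLL=4 TTEeSSLl=8 TTEeSSll=4 TTEeSsLL=8 TTEeSsLl=16 TTEeSsll=8 TTEessLL=4 TTEessLl=8 TTEessll=4 TTeeSSLL=2 TTeeSSLl=4 TTeeSSll=2 TTeeSsLL=4 TTeeSsLl=8 TTeeSsll=4 TTeessLL=2 TTeessLl=4 TTeessll=2 TtEESSLL=2 TtEESSLl=4 TtEESSll=2 TtEESsLL=4 TtEESsLl=8 TtEESsll=4 TtEEssLL=2 TtEEssLl=4 TtEEssll=2 TtEeSSLL=4 TtEeSSLl=8 TtEeSSll=4 TtEeSsLL=8 TtEeSsLl=16 TtEeSsll=8 TtEessLL=4 TtEessLl=8 TtEessll=4 TteeSSLL=2 TteeSSLl=4 TteeSSll=2 TteeSsLL=4 TteeSsLl=8 TteeSsll=4 TteessLL=2 TteessLl=4 Tteessll=2
TTeessLL hits 2/256; gcd=2; 2÷2/256÷2 = 1/128

P(TTeessLL) = 1/128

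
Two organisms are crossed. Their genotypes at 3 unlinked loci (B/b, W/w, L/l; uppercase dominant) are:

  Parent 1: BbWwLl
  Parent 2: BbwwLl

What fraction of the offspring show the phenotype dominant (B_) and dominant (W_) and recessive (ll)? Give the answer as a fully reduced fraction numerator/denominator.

BbWwLl gametes: BWL×1, BWl×1, BwL×1, Bwl×1, bWL×1, bWl×1, bwL×1, bwl×1
BbwwLl gametes: BwL×2, Bwl×2, bwL×2, bwl×2
BbWwLl×BbwwLl grid (8·8=64): BBWwLL=2 BBWwLl=4 BBWwll=2 BBwwLL=2 BBwwLl=4 BBwwll=2 BbWwLL=4 BbWwLl=8 BbWwll=4 BbwwLL=4 BbwwLl=8 Bbwwll=4 bbWwLL=2 bbWwLl=4 bbWwll=2 bbwwLL=2 bbwwLl=4 bbwwll=2
B_ W_ ll hits 6/64; gcd=2; 6÷2/64÷2 = 3/32

P(B_ W_ ll) = 3/32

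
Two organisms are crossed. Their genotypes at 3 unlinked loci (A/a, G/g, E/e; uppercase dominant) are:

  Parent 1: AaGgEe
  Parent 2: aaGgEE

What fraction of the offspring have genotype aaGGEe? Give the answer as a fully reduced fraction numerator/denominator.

AaGgEe gametes: AGE×1, AGe×1, AgE×1, Age×1, aGE×1, aGe×1, agE×1, age×1
aaGgEE gametes: aGE×4, agE×4
AaGgEe×aaGgEE grid (8·8=64): AaGGEE=4 AaGGEe=4 AaGgEE=8 AaGgEe=8 AaggEE=4 AaggEe=4 aaGGEE=4 aaGGEe=4 aaGgEE=8 aaGgEe=8 aaggEE=4 aaggEe=4
aaGGEe hits 4/64; gcd=4; 4÷4/64÷4 = 1/16

P(aaGGEe) = 1/16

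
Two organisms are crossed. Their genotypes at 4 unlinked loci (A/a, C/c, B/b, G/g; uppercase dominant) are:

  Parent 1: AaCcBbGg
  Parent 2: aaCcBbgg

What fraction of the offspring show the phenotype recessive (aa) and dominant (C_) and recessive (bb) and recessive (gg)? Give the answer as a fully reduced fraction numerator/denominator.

AaCcBbGg gametes: ACBG×1, ACBg×1, ACbG×1, ACbg×1, AcBG×1, AcBg×1, AcbG×1, Acbg×1, aCBG×1, aCBg×1, aCbG×1, aCbg×1, acBG×1, acBg×1, acbG×1, acbg×1
aaCcBbgg gametes: aCBg×4, aCbg×4, acBg×4, acbg×4
AaCcBbGg×aaCcBbgg grid (16·16=256): AaCCBBGg=4 AaCCBBgg=4 AaCCBbGg=8 AaCCBbgg=8 AaCCbbGg=4 AaCCbbgg=4 AaCcBBGg=8 AaCcBBgg=8 AaCcBbGg=16 AaCcBbgg=16 AaCcbbGg=8 AaCcbbgg=8 AaccBBGg=4 AaccBBgg=4 AaccBbGg=8 AaccBbgg=8 AaccbbGg=4 Aaccbbgg=4 aaCCBBGg=4 aaCCBBgg=4 aaCCBbGg=8 aaCCBbgg=8 aaCCbbGg=4 aaCCbbgg=4 aaCcBBGg=8 aaCcBBgg=8 aaCcBbGg=16 aaCcBbgg=16 aaCcbbGg=8 aaCcbbgg=8 aaccBBGg=4 aaccBBgg=4 aaccBbGg=8 aaccBbgg=8 aaccbbGg=4 aaccbbgg=4
aa C_ bb gg hits 12/256; gcd=4; 12÷4/256÷4 = 3/64

P(aa C_ bb gg) = 3/64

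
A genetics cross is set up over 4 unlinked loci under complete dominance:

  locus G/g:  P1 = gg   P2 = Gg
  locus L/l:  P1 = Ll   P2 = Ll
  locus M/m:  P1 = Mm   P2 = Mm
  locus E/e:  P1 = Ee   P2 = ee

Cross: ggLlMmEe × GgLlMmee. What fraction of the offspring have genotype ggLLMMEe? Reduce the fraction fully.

ggLlMmEe gametes: gLME×2, gLMe×2, gLmE×2, gLme×2, glME×2, glMe×2, glmE×2, glme×2
GgLlMmee gametes: GLMe×2, GLme×2, GlMe×2, Glme×2, gLMe×2, gLme×2, glMe×2, glme×2
ggLlMmEe×GgLlMmee grid (16·16=256): GgLLMMEe=4 GgLLMMee=4 GgLLMmEe=8 GgLLMmee=8 GgLLmmEe=4 GgLLmmee=4 GgLlMMEe=8 GgLlMMee=8 GgLlMmEe=16 GgLlMmee=16 GgLlmmEe=8 GgLlmmee=8 GgllMMEe=4 GgllMMee=4 GgllMmEe=8 GgllMmee=8 GgllmmEe=4 Ggllmmee=4 ggLLMMEe=4 ggLLMMee=4 ggLLMmEe=8 ggLLMmee=8 ggLLmmEe=4 ggLLmmee=4 ggLlMMEe=8 ggLlMMee=8 ggLlMmEe=16 ggLlMmee=16 ggLlmmEe=8 ggLlmmee=8 ggllMMEe=4 ggllMMee=4 ggllMmEe=8 ggllMmee=8 ggllmmEe=4 ggllmmee=4
ggLLMMEe hits 4/256; gcd=4; 4÷4/256÷4 = 1/64

P(ggLLMMEe) = 1/64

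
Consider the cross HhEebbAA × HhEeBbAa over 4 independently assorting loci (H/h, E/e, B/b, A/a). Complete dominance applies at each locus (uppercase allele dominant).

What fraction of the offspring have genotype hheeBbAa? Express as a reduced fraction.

P(hheeBbAa) = 1/64

HhEebbAA gametes: HEbA×4, HebA×4, hEbA×4, hebA×4
HhEeBbAa gametes: HEBA×1, HEBa×1, HEbA×1, HEba×1, HeBA×1, HeBa×1, HebA×1, Heba×1, hEBA×1, hEBa×1, hEbA×1, hEba×1, heBA×1, heBa×1, hebA×1, heba×1
HhEebbAA×HhEeBbAa grid (16·16=256): HHEEBbAA=4 HHEEBbAa=4 HHEEbbAA=4 HHEEbbAa=4 HHEeBbAA=8 HHEeBbAa=8 HHEebbAA=8 HHEebbAa=8 HHeeBbAA=4 HHeeBbAa=4 HHeebbAA=4 HHeebbAa=4 HhEEBbAA=8 HhEEBbAa=8 HhEEbbAA=8 HhEEbbAa=8 HhEeBbAA=16 HhEeBbAa=16 HhEebbAA=16 HhEebbAa=16 HheeBbAA=8 HheeBbAa=8 HheebbAA=8 HheebbAa=8 hhEEBbAA=4 hhEEBbAa=4 hhEEbbAA=4 hhEEbbAa=4 hhEeBbAA=8 hhEeBbAa=8 hhEebbAA=8 hhEebbAa=8 hheeBbAA=4 hheeBbAa=4 hheebbAA=4 hheebbAa=4
hheeBbAa hits 4/256; gcd=4; 4÷4/256÷4 = 1/64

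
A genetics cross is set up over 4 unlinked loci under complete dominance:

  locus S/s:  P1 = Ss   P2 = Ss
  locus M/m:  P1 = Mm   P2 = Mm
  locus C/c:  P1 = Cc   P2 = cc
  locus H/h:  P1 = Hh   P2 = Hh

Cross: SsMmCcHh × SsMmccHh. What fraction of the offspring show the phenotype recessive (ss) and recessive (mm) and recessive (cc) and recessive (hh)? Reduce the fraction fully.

P(ss mm cc hh) = 1/128

SsMmCcHh gametes: SMCH×1, SMCh×1, SMcH×1, SMch×1, SmCH×1, SmCh×1, SmcH×1, Smch×1, sMCH×1, sMCh×1, sMcH×1, sMch×1, smCH×1, smCh×1, smcH×1, smch×1
SsMmccHh gametes: SMcH×2, SMch×2, SmcH×2, Smch×2, sMcH×2, sMch×2, smcH×2, smch×2
SsMmCcHh×SsMmccHh grid (16·16=256): SSMMCcHH=2 SSMMCcHh=4 SSMMCchh=2 SSMMccHH=2 SSMMccHh=4 SSMMcchh=2 SSMmCcHH=4 SSMmCcHh=8 SSMmCchh=4 SSMmccHH=4 SSMmccHh=8 SSMmcchh=4 SSmmCcHH=2 SSmmCcHh=4 SSmmCchh=2 SSmmccHH=2 SSmmccHh=4 SSmmcchh=2 SsMMCcHH=4 SsMMCcHh=8 SsMMCchh=4 SsMMccHH=4 SsMMccHh=8 SsMMcchh=4 SsMmCcHH=8 SsMmCcHh=16 SsMmCchh=8 SsMmccHH=8 SsMmccHh=16 SsMmcchh=8 SsmmCcHH=4 SsmmCcHh=8 SsmmCchh=4 SsmmccHH=4 SsmmccHh=8 Ssmmcchh=4 ssMMCcHH=2 ssMMCcHh=4 ssMMCchh=2 ssMMccHH=2 ssMMccHh=4 ssMMcchh=2 ssMmCcHH=4 ssMmCcHh=8 ssMmCchh=4 ssMmccHH=4 ssMmccHh=8 ssMmcchh=4 ssmmCcHH=2 ssmmCcHh=4 ssmmCchh=2 ssmmccHH=2 ssmmccHh=4 ssmmcchh=2
ss mm cc hh hits 2/256; gcd=2; 2÷2/256÷2 = 1/128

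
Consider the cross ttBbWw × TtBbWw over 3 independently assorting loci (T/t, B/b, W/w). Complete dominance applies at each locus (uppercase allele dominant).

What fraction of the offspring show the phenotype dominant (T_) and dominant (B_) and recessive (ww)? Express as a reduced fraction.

P(T_ B_ ww) = 3/32

ttBbWw gametes: tBW×2, tBw×2, tbW×2, tbw×2
TtBbWw gametes: TBW×1, TBw×1, TbW×1, Tbw×1, tBW×1, tBw×1, tbW×1, tbw×1
ttBbWw×TtBbWw grid (8·8=64): TtBBWW=2 TtBBWw=4 TtBBww=2 TtBbWW=4 TtBbWw=8 TtBbww=4 TtbbWW=2 TtbbWw=4 Ttbbww=2 ttBBWW=2 ttBBWw=4 ttBBww=2 ttBbWW=4 ttBbWw=8 ttBbww=4 ttbbWW=2 ttbbWw=4 ttbbww=2
T_ B_ ww hits 6/64; gcd=2; 6÷2/64÷2 = 3/32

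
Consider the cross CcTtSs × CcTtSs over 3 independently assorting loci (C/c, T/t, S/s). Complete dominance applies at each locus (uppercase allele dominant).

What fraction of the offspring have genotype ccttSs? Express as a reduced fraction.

CcTtSs gametes: CTS×1, CTs×1, CtS×1, Cts×1, cTS×1, cTs×1, ctS×1, cts×1
CcTtSs gametes: CTS×1, CTs×1, CtS×1, Cts×1, cTS×1, cTs×1, ctS×1, cts×1
CcTtSs×CcTtSs grid (8·8=64): CCTTSS=1 CCTTSs=2 CCTTss=1 CCTtSS=2 CCTtSs=4 CCTtss=2 CCttSS=1 CCttSs=2 CCttss=1 CcTTSS=2 CcTTSs=4 CcTTss=2 CcTtSS=4 CcTtSs=8 CcTtss=4 CcttSS=2 CcttSs=4 Ccttss=2 ccTTSS=1 ccTTSs=2 ccTTss=1 ccTtSS=2 ccTtSs=4 ccTtss=2 ccttSS=1 ccttSs=2 ccttss=1
ccttSs hits 2/64; gcd=2; 2÷2/64÷2 = 1/32

P(ccttSs) = 1/32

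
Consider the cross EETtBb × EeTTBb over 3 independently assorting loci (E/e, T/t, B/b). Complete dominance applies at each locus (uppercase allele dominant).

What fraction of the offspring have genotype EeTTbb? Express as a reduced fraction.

EETtBb gametes: ETB×2, ETb×2, EtB×2, Etb×2
EeTTBb gametes: ETB×2, ETb×2, eTB×2, eTb×2
EETtBb×EeTTBb grid (8·8=64): EETTBB=4 EETTBb=8 EETTbb=4 EETtBB=4 EETtBb=8 EETtbb=4 EeTTBB=4 EeTTBb=8 EeTTbb=4 EeTtBB=4 EeTtBb=8 EeTtbb=4
EeTTbb hits 4/64; gcd=4; 4÷4/64÷4 = 1/16

P(EeTTbb) = 1/16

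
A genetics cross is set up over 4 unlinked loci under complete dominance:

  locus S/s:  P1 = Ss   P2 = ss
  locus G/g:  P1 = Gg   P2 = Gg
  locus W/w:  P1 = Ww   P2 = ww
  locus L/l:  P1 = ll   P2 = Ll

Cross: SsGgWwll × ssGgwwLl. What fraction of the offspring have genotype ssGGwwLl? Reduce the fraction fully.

SsGgWwll gametes: SGWl×2, SGwl×2, SgWl×2, Sgwl×2, sGWl×2, sGwl×2, sgWl×2, sgwl×2
ssGgwwLl gametes: sGwL×4, sGwl×4, sgwL×4, sgwl×4
SsGgWwll×ssGgwwLl grid (16·16=256): SsGGWwLl=8 SsGGWwll=8 SsGGwwLl=8 SsGGwwll=8 SsGgWwLl=16 SsGgWwll=16 SsGgwwLl=16 SsGgwwll=16 SsggWwLl=8 SsggWwll=8 SsggwwLl=8 Ssggwwll=8 ssGGWwLl=8 ssGGWwll=8 ssGGwwLl=8 ssGGwwll=8 ssGgWwLl=16 ssGgWwll=16 ssGgwwLl=16 ssGgwwll=16 ssggWwLl=8 ssggWwll=8 ssggwwLl=8 ssggwwll=8
ssGGwwLl hits 8/256; gcd=8; 8÷8/256÷8 = 1/32

P(ssGGwwLl) = 1/32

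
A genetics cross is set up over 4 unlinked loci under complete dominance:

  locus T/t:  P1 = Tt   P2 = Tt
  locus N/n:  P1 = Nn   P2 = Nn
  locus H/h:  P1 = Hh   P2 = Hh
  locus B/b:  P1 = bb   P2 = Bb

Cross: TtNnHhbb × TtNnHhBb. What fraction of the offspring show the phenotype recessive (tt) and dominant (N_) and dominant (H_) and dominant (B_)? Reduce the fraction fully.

TtNnHhbb gametes: TNHb×2, TNhb×2, TnHb×2, Tnhb×2, tNHb×2, tNhb×2, tnHb×2, tnhb×2
TtNnHhBb gametes: TNHB×1, TNHb×1, TNhB×1, TNhb×1, TnHB×1, TnHb×1, TnhB×1, Tnhb×1, tNHB×1, tNHb×1, tNhB×1, tNhb×1, tnHB×1, tnHb×1, tnhB×1, tnhb×1
TtNnHhbb×TtNnHhBb grid (16·16=256): TTNNHHBb=2 TTNNHHbb=2 TTNNHhBb=4 TTNNHhbb=4 TTNNhhBb=2 TTNNhhbb=2 TTNnHHBb=4 TTNnHHbb=4 TTNnHhBb=8 TTNnHhbb=8 TTNnhhBb=4 TTNnhhbb=4 TTnnHHBb=2 TTnnHHbb=2 TTnnHhBb=4 TTnnHhbb=4 TTnnhhBb=2 TTnnhhbb=2 TtNNHHBb=4 TtNNHHbb=4 TtNNHhBb=8 TtNNHhbb=8 TtNNhhBb=4 TtNNhhbb=4 TtNnHHBb=8 TtNnHHbb=8 TtNnHhBb=16 TtNnHhbb=16 TtNnhhBb=8 TtNnhhbb=8 TtnnHHBb=4 TtnnHHbb=4 TtnnHhBb=8 TtnnHhbb=8 TtnnhhBb=4 Ttnnhhbb=4 ttNNHHBb=2 ttNNHHbb=2 ttNNHhBb=4 ttNNHhbb=4 ttNNhhBb=2 ttNNhhbb=2 ttNnHHBb=4 ttNnHHbb=4 ttNnHhBb=8 ttNnHhbb=8 ttNnhhBb=4 ttNnhhbb=4 ttnnHHBb=2 ttnnHHbb=2 ttnnHhBb=4 ttnnHhbb=4 ttnnhhBb=2 ttnnhhbb=2
tt N_ H_ B_ hits 18/256; gcd=2; 18÷2/256÷2 = 9/128

P(tt N_ H_ B_) = 9/128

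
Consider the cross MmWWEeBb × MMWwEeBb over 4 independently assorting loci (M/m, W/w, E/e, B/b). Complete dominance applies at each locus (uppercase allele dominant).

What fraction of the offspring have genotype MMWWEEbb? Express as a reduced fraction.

MmWWEeBb gametes: MWEB×2, MWEb×2, MWeB×2, MWeb×2, mWEB×2, mWEb×2, mWeB×2, mWeb×2
MMWwEeBb gametes: MWEB×2, MWEb×2, MWeB×2, MWeb×2, MwEB×2, MwEb×2, MweB×2, Mweb×2
MmWWEeBb×MMWwEeBb grid (16·16=256): MMWWEEBB=4 MMWWEEBb=8 MMWWEEbb=4 MMWWEeBB=8 MMWWEeBb=16 MMWWEebb=8 MMWWeeBB=4 MMWWeeBb=8 MMWWeebb=4 MMWwEEBB=4 MMWwEEBb=8 MMWwEEbb=4 MMWwEeBB=8 MMWwEeBb=16 MMWwEebb=8 MMWweeBB=4 MMWweeBb=8 MMWweebb=4 MmWWEEBB=4 MmWWEEBb=8 MmWWEEbb=4 MmWWEeBB=8 MmWWEeBb=16 MmWWEebb=8 MmWWeeBB=4 MmWWeeBb=8 MmWWeebb=4 MmWwEEBB=4 MmWwEEBb=8 MmWwEEbb=4 MmWwEeBB=8 MmWwEeBb=16 MmWwEebb=8 MmWweeBB=4 MmWweeBb=8 MmWweebb=4
MMWWEEbb hits 4/256; gcd=4; 4÷4/256÷4 = 1/64

P(MMWWEEbb) = 1/64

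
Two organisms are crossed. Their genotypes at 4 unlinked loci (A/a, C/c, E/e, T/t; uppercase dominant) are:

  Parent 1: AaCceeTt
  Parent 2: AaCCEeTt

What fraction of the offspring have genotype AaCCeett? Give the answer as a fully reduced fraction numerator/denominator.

AaCceeTt gametes: ACeT×2, ACet×2, AceT×2, Acet×2, aCeT×2, aCet×2, aceT×2, acet×2
AaCCEeTt gametes: ACET×2, ACEt×2, ACeT×2, ACet×2, aCET×2, aCEt×2, aCeT×2, aCet×2
AaCceeTt×AaCCEeTt grid (16·16=256): AACCEeTT=4 AACCEeTt=8 AACCEett=4 AACCeeTT=4 AACCeeTt=8 AACCeett=4 AACcEeTT=4 AACcEeTt=8 AACcEett=4 AACceeTT=4 AACceeTt=8 AACceett=4 AaCCEeTT=8 AaCCEeTt=16 AaCCEett=8 AaCCeeTT=8 AaCCeeTt=16 AaCCeett=8 AaCcEeTT=8 AaCcEeTt=16 AaCcEett=8 AaCceeTT=8 AaCceeTt=16 AaCceett=8 aaCCEeTT=4 aaCCEeTt=8 aaCCEett=4 aaCCeeTT=4 aaCCeeTt=8 aaCCeett=4 aaCcEeTT=4 aaCcEeTt=8 aaCcEett=4 aaCceeTT=4 aaCceeTt=8 aaCceett=4
AaCCeett hits 8/256; gcd=8; 8÷8/256÷8 = 1/32

P(AaCCeett) = 1/32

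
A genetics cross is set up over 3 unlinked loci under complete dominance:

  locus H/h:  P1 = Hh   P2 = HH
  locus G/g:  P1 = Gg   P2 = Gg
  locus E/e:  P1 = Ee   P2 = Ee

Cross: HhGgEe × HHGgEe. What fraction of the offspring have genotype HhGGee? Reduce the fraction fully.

P(HhGGee) = 1/32

HhGgEe gametes: HGE×1, HGe×1, HgE×1, Hge×1, hGE×1, hGe×1, hgE×1, hge×1
HHGgEe gametes: HGE×2, HGe×2, HgE×2, Hge×2
HhGgEe×HHGgEe grid (8·8=64): HHGGEE=2 HHGGEe=4 HHGGee=2 HHGgEE=4 HHGgEe=8 HHGgee=4 HHggEE=2 HHggEe=4 HHggee=2 HhGGEE=2 HhGGEe=4 HhGGee=2 HhGgEE=4 HhGgEe=8 HhGgee=4 HhggEE=2 HhggEe=4 Hhggee=2
HhGGee hits 2/64; gcd=2; 2÷2/64÷2 = 1/32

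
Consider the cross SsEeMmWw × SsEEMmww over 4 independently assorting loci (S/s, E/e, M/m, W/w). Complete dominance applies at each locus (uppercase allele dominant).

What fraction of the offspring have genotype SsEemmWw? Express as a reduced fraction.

SsEeMmWw gametes: SEMW×1, SEMw×1, SEmW×1, SEmw×1, SeMW×1, SeMw×1, SemW×1, Semw×1, sEMW×1, sEMw×1, sEmW×1, sEmw×1, seMW×1, seMw×1, semW×1, semw×1
SsEEMmww gametes: SEMw×4, SEmw×4, sEMw×4, sEmw×4
SsEeMmWw×SsEEMmww grid (16·16=256): SSEEMMWw=4 SSEEMMww=4 SSEEMmWw=8 SSEEMmww=8 SSEEmmWw=4 SSEEmmww=4 SSEeMMWw=4 SSEeMMww=4 SSEeMmWw=8 SSEeMmww=8 SSEemmWw=4 SSEemmww=4 SsEEMMWw=8 SsEEMMww=8 SsEEMmWw=16 SsEEMmww=16 SsEEmmWw=8 SsEEmmww=8 SsEeMMWw=8 SsEeMMww=8 SsEeMmWw=16 SsEeMmww=16 SsEemmWw=8 SsEemmww=8 ssEEMMWw=4 ssEEMMww=4 ssEEMmWw=8 ssEEMmww=8 ssEEmmWw=4 ssEEmmww=4 ssEeMMWw=4 ssEeMMww=4 ssEeMmWw=8 ssEeMmww=8 ssEemmWw=4 ssEemmww=4
SsEemmWw hits 8/256; gcd=8; 8÷8/256÷8 = 1/32

P(SsEemmWw) = 1/32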